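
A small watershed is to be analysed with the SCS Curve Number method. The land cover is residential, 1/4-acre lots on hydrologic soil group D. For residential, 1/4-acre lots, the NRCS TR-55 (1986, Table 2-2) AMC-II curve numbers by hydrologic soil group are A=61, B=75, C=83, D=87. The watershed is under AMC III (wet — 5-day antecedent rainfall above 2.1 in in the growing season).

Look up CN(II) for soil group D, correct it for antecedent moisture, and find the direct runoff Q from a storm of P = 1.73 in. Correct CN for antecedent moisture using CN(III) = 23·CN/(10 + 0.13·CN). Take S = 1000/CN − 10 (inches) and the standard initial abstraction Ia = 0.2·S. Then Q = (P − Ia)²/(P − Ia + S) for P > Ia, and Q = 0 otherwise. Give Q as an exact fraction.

NRCS table: residential, 1/4-acre lots, soil group D → CN(II) = 87
Adjust CN=87 to AMC III: 23·87/(10 + 0.13·87) → 2001 ÷ (2131/100) = 200100/2131 ≈ 93.900
S = 1000/(200100/2131) − 10 = 1300/2001 in ≈ 0.650 in
Ia = 0.2·(1300/2001) = 260/2001 in ≈ 0.130 in
Excess rainfall: 1.730 − 0.130 = 1.600 in; P > Ia so Q > 0
Runoff Q = (P−Ia)²/(P−Ia+S) = (1.600)²/(1.600+0.650) = 102510749929/90079617300 ≈ 1.138 in

Q = 102510749929/90079617300 in ≈ 1.138 in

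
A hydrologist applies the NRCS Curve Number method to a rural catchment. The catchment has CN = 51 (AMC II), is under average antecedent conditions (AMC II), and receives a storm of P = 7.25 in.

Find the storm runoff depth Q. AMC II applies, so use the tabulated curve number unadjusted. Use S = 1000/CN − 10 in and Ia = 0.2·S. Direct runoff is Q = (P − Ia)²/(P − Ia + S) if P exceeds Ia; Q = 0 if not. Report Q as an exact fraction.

Q = 1181569/621588 in ≈ 1.901 in

AMC II — tabulated CN = 51 applies directly.
Retention S: 1000/CN − 10 with CN=51.000 → S = 490/51 ≈ 9.608 in
Initial abstraction Ia = S/5 = (490/51)/5 = 98/51 ≈ 1.922 in
Excess rainfall: 7.250 − 1.922 = 5.328 in; P > Ia so Q > 0
Q = (1087/204)²/((1087/204) + 490/51) = (1181569/41616)/(3047/204) = 1181569/621588 in ≈ 1.901 in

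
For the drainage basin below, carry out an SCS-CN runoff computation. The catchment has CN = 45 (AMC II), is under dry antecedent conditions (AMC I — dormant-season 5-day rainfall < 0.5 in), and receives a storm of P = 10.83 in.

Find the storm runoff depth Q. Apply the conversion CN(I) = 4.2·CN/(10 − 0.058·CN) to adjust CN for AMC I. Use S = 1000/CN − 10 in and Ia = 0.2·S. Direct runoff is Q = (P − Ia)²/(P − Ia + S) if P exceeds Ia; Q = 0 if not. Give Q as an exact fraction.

Dry (AMC I): CN(I) = 4.2·45/(10 − 0.058·45) = 189/(739/100) = 18900/739 ≈ 25.575
Retention S: 1000/CN − 10 with CN=25.575 → S = 5500/189 ≈ 29.101 in
Ia = 0.2·(5500/189) = 1100/189 in ≈ 5.820 in
Excess rainfall: 10.830 − 5.820 = 5.010 in; P > Ia so Q > 0
Q: (94687/18900)² ÷ (644687/18900) = 8965627969/12184584300 in (≈ 0.736 in)

Q = 8965627969/12184584300 in ≈ 0.736 in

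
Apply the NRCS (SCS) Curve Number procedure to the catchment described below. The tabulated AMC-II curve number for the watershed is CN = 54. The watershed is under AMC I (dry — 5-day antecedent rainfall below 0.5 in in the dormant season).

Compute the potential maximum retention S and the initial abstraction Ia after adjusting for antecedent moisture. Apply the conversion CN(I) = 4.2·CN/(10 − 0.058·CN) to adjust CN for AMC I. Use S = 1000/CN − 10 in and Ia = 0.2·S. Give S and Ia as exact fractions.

Dry (AMC I): CN(I) = 4.2·54/(10 − 0.058·54) = (1134/5)/(1717/250) = 56700/1717 ≈ 33.023
Retention S: 1000/CN − 10 with CN=33.023 → S = 11500/567 ≈ 20.282 in
Ia = 0.2S: 0.2·20.282 = 4.056 in (exactly 2300/567)

S = 11500/567 in ≈ 20.282 in; Ia = 2300/567 in ≈ 4.056 in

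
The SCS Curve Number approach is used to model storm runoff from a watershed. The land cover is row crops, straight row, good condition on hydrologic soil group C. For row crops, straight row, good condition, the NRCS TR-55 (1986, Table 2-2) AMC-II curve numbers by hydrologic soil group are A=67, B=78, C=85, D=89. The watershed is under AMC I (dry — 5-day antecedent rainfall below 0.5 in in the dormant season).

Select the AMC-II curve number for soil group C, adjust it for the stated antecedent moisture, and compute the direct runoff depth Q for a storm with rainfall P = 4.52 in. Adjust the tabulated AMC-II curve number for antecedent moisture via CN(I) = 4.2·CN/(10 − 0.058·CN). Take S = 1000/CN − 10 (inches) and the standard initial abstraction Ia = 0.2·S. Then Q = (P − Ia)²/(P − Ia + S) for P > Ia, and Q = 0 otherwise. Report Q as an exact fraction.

NRCS table: row crops, straight row, good condition, soil group C → CN(II) = 85
Adjust CN=85 to AMC I: 4.2·85/(10 − 0.058·85) → 357 ÷ (507/100) = 11900/169 ≈ 70.414
Retention S: 1000/CN − 10 with CN=70.414 → S = 500/119 ≈ 4.202 in
Ia = 0.2S: 0.2·4.202 = 0.840 in (exactly 100/119)
Excess rainfall: 4.520 − 0.840 = 3.680 in; P > Ia so Q > 0
Runoff Q = (P−Ia)²/(P−Ia+S) = (3.680)²/(3.680+4.202) = 119836809/69754825 ≈ 1.718 in

Q = 119836809/69754825 in ≈ 1.718 in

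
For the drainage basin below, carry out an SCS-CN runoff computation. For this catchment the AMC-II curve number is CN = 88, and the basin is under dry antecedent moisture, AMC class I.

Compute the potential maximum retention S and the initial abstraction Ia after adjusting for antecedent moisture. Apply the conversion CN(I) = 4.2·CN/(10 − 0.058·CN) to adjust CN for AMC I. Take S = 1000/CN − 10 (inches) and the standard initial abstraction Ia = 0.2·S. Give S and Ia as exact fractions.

Dry (AMC I): CN(I) = 4.2·88/(10 − 0.058·88) = (1848/5)/(612/125) = 3850/51 ≈ 75.490
S = 1000/(3850/51) − 10 = 250/77 in ≈ 3.247 in
Ia = 0.2·(250/77) = 50/77 in ≈ 0.649 in

S = 250/77 in ≈ 3.247 in; Ia = 50/77 in ≈ 0.649 in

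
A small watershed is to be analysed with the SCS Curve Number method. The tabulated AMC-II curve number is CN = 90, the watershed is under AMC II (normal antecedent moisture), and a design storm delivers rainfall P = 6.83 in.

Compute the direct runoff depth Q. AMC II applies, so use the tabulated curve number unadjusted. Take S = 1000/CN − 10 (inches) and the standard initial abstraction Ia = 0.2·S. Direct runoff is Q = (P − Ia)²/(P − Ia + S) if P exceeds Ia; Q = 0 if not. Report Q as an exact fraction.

CN(II) = 90; AMC II needs no correction.
Retention S: 1000/CN − 10 with CN=90.000 → S = 10/9 ≈ 1.111 in
Ia = 0.2·(10/9) = 2/9 in ≈ 0.222 in
Excess rainfall: 6.830 − 0.222 = 6.608 in; P > Ia so Q > 0
Q: (5947/900)² ÷ (6947/900) = 35366809/6252300 in (≈ 5.657 in)

Q = 35366809/6252300 in ≈ 5.657 in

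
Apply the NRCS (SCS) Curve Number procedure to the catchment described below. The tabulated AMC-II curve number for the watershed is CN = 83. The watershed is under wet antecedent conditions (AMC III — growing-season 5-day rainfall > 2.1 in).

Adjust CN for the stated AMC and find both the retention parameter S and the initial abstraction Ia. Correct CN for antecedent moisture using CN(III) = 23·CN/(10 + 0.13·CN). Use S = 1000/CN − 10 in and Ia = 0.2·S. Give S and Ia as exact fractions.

Adjust CN=83 to AMC III: 23·83/(10 + 0.13·83) → 1909 ÷ (2079/100) = 190900/2079 ≈ 91.823
S = 1000/(190900/2079) − 10 = 1700/1909 in ≈ 0.891 in
Ia = 0.2S: 0.2·0.891 = 0.178 in (exactly 340/1909)

S = 1700/1909 in ≈ 0.891 in; Ia = 340/1909 in ≈ 0.178 in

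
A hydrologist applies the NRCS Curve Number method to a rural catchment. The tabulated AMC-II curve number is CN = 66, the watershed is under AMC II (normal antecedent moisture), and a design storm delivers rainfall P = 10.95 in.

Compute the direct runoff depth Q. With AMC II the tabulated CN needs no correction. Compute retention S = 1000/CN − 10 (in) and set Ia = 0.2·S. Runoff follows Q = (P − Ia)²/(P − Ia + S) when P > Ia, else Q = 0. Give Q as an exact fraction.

AMC II — tabulated CN = 66 applies directly.
Max retention: S = 1000/66 − 10 = 170/33 in (≈ 5.152 in)
Initial abstraction Ia = S/5 = (170/33)/5 = 34/33 ≈ 1.030 in
Since P=10.950 > Ia=1.030: effective rainfall P−Ia = 6547/660 in
Q = (6547/660)²/((6547/660) + 170/33) = (42863209/435600)/(9947/660) = 42863209/6565020 in ≈ 6.529 in

Q = 42863209/6565020 in ≈ 6.529 in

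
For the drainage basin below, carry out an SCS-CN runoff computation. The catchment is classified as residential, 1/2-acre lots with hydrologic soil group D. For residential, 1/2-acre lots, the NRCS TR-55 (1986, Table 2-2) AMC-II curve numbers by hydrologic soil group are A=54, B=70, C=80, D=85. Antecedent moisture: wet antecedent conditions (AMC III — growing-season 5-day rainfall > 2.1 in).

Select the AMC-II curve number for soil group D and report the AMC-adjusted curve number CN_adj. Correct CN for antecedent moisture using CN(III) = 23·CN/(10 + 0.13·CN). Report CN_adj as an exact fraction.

NRCS table: residential, 1/2-acre lots, soil group D → CN(II) = 85
Wet (AMC III): CN(III) = 23·85/(10 + 0.13·85) = 1955/(421/20) = 39100/421 ≈ 92.874

CN_adj = 39100/421 ≈ 92.874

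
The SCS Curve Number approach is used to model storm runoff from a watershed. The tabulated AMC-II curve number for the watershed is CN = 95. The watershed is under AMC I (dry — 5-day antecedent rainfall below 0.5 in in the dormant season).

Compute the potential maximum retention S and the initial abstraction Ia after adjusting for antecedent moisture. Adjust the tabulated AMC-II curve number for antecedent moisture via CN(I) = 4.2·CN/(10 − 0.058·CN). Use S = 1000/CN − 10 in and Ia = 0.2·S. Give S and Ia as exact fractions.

S = 500/399 in ≈ 1.253 in; Ia = 100/399 in ≈ 0.251 in

CN(I) from CN(II)=95: (4.2·95)/(10 − 0.058·95) = 39900/449 ≈ 88.864
Retention S: 1000/CN − 10 with CN=88.864 → S = 500/399 ≈ 1.253 in
Ia = 0.2S: 0.2·1.253 = 0.251 in (exactly 100/399)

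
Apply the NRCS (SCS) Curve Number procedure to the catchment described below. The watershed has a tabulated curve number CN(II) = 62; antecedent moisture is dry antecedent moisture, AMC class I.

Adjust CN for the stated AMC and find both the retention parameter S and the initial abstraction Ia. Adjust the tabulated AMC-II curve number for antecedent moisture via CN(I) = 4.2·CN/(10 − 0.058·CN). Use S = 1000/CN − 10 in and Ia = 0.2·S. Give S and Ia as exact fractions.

Adjust CN=62 to AMC I: 4.2·62/(10 − 0.058·62) → (1302/5) ÷ (1601/250) = 65100/1601 ≈ 40.662
S = 1000/(65100/1601) − 10 = 9500/651 in ≈ 14.593 in
Ia = 0.2·(9500/651) = 1900/651 in ≈ 2.919 in

S = 9500/651 in ≈ 14.593 in; Ia = 1900/651 in ≈ 2.919 in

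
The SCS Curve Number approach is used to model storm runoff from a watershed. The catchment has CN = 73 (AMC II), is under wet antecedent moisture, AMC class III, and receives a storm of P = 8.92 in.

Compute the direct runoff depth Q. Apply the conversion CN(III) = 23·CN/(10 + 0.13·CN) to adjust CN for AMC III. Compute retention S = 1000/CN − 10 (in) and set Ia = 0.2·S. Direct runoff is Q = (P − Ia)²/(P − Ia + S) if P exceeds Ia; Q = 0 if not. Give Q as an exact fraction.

Q = 130261080889/17982803575 in ≈ 7.244 in

Wet (AMC III): CN(III) = 23·73/(10 + 0.13·73) = 1679/(1949/100) = 167900/1949 ≈ 86.147
Retention S: 1000/CN − 10 with CN=86.147 → S = 2700/1679 ≈ 1.608 in
Initial abstraction Ia = S/5 = (2700/1679)/5 = 540/1679 ≈ 0.322 in
Excess rainfall: 8.920 − 0.322 = 8.598 in; P > Ia so Q > 0
Q = (360917/41975)²/((360917/41975) + 2700/1679) = (130261080889/1761900625)/(428417/41975) = 130261080889/17982803575 in ≈ 7.244 in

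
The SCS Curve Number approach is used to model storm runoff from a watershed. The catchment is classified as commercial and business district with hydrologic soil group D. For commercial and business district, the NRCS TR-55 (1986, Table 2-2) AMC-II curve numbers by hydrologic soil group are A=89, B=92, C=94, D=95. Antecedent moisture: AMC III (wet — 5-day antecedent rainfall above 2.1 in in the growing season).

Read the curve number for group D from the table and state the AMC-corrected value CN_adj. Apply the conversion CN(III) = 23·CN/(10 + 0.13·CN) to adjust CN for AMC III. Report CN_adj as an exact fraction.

CN_adj = 43700/447 ≈ 97.763

NRCS table: commercial and business district, soil group D → CN(II) = 95
Wet (AMC III): CN(III) = 23·95/(10 + 0.13·95) = 2185/(447/20) = 43700/447 ≈ 97.763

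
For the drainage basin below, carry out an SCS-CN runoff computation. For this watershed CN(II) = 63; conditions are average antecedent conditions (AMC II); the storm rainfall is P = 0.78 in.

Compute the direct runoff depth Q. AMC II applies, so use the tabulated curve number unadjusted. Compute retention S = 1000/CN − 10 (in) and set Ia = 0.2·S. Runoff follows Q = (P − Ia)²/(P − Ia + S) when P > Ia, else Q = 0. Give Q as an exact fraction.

CN(II) = 63; AMC II needs no correction.
Max retention: S = 1000/63 − 10 = 370/63 in (≈ 5.873 in)
Ia = 0.2·(370/63) = 74/63 in ≈ 1.175 in
P = 0.780 ≤ Ia = 1.175 in: entire storm abstracted, Q = 0.

Q = 0 in ≈ 0.000 in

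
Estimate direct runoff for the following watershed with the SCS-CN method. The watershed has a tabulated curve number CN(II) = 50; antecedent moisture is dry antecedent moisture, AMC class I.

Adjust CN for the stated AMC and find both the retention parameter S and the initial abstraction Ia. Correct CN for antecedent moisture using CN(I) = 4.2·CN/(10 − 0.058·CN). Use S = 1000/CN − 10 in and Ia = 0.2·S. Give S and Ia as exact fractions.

Adjust CN=50 to AMC I: 4.2·50/(10 − 0.058·50) → 210 ÷ (71/10) = 2100/71 ≈ 29.577
Retention S: 1000/CN − 10 with CN=29.577 → S = 500/21 ≈ 23.810 in
Initial abstraction Ia = S/5 = (500/21)/5 = 100/21 ≈ 4.762 in

S = 500/21 in ≈ 23.810 in; Ia = 100/21 in ≈ 4.762 in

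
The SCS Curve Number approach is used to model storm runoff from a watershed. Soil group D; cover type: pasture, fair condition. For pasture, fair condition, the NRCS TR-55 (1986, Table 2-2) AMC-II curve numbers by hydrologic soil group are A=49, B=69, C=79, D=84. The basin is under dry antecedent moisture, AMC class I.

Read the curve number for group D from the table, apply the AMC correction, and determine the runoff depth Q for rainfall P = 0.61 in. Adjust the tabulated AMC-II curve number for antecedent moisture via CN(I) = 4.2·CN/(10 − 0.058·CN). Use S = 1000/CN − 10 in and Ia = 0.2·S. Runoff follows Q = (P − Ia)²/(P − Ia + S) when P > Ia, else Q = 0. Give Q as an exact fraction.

NRCS table: pasture, fair condition, soil group D → CN(II) = 84
Adjust CN=84 to AMC I: 4.2·84/(10 − 0.058·84) → (1764/5) ÷ (641/125) = 44100/641 ≈ 68.799
Retention S: 1000/CN − 10 with CN=68.799 → S = 2000/441 ≈ 4.535 in
Initial abstraction Ia = S/5 = (2000/441)/5 = 400/441 ≈ 0.907 in
P = 0.610 ≤ Ia = 0.907 in: entire storm abstracted, Q = 0.

Q = 0 in ≈ 0.000 in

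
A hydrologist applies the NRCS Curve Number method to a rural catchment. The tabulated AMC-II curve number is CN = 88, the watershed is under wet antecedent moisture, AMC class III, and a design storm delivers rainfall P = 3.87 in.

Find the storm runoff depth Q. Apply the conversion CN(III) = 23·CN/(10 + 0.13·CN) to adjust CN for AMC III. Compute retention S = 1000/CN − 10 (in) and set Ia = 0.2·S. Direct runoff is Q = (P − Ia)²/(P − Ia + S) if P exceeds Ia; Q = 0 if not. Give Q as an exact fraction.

Q = 3002699307/926916100 in ≈ 3.239 in

CN(III) from CN(II)=88: (23·88)/(10 + 0.13·88) = 6325/67 ≈ 94.403
Retention S: 1000/CN − 10 with CN=94.403 → S = 150/253 ≈ 0.593 in
Ia = 0.2S: 0.2·0.593 = 0.119 in (exactly 30/253)
Excess rainfall: 3.870 − 0.119 = 3.751 in; P > Ia so Q > 0
Q: (94911/25300)² ÷ (109911/25300) = 3002699307/926916100 in (≈ 3.239 in)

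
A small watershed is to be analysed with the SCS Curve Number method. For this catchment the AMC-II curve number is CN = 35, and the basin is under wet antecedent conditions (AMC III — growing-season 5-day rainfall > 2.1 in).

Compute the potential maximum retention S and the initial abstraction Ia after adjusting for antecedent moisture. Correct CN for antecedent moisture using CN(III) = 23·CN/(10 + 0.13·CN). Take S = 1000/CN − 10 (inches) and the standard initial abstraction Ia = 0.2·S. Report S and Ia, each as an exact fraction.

Adjust CN=35 to AMC III: 23·35/(10 + 0.13·35) → 805 ÷ (291/20) = 16100/291 ≈ 55.326
S = 1000/(16100/291) − 10 = 1300/161 in ≈ 8.075 in
Ia = 0.2·(1300/161) = 260/161 in ≈ 1.615 in

S = 1300/161 in ≈ 8.075 in; Ia = 260/161 in ≈ 1.615 in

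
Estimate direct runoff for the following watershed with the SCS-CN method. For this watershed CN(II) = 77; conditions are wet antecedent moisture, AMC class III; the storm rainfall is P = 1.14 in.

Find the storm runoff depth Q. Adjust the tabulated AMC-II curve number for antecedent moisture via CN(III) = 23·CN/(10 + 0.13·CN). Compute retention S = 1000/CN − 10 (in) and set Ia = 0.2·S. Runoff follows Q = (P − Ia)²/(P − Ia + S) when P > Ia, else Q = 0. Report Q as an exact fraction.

CN(III) from CN(II)=77: (23·77)/(10 + 0.13·77) = 7700/87 ≈ 88.506
Max retention: S = 1000/(7700/87) − 10 = 100/77 in (≈ 1.299 in)
Ia = 0.2S: 0.2·1.299 = 0.260 in (exactly 20/77)
Excess rainfall: 1.140 − 0.260 = 0.880 in; P > Ia so Q > 0
Q = (3389/3850)²/((3389/3850) + 100/77) = (11485321/14822500)/(8389/3850) = 11485321/32297650 in ≈ 0.356 in

Q = 11485321/32297650 in ≈ 0.356 in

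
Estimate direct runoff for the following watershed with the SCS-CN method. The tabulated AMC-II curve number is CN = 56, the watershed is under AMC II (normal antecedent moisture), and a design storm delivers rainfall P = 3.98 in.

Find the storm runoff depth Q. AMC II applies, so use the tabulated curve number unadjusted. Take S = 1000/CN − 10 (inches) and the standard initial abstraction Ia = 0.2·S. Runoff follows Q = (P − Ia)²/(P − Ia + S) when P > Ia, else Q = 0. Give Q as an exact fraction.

CN(II) = 56; AMC II needs no correction.
S = 1000/56 − 10 = 55/7 in ≈ 7.857 in
Ia = 0.2S: 0.2·7.857 = 1.571 in (exactly 11/7)
Since P=3.980 > Ia=1.571: effective rainfall P−Ia = 843/350 in
Runoff Q = (P−Ia)²/(P−Ia+S) = (2.409)²/(2.409+7.857) = 710649/1257550 ≈ 0.565 in

Q = 710649/1257550 in ≈ 0.565 in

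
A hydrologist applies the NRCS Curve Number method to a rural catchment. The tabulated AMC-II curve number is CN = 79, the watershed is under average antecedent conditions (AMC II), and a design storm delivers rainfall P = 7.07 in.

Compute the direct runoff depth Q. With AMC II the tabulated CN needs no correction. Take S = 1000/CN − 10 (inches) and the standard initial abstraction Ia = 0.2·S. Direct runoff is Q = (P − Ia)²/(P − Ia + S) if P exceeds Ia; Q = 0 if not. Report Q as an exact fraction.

Q = 381147487/81994100 in ≈ 4.648 in

AMC II — tabulated CN = 79 applies directly.
Max retention: S = 1000/79 − 10 = 210/79 in (≈ 2.658 in)
Ia = 0.2·(210/79) = 42/79 in ≈ 0.532 in
Since P=7.070 > Ia=0.532: effective rainfall P−Ia = 51653/7900 in
Q = (51653/7900)²/((51653/7900) + 210/79) = (2668032409/62410000)/(72653/7900) = 381147487/81994100 in ≈ 4.648 in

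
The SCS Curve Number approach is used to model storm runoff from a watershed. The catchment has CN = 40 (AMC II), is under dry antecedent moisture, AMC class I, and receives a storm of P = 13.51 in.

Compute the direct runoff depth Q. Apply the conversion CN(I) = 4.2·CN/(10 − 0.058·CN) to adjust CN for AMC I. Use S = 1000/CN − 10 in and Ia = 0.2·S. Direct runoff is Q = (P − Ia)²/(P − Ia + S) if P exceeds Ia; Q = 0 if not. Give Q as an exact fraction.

CN(I) from CN(II)=40: (4.2·40)/(10 − 0.058·40) = 175/8 ≈ 21.875
Max retention: S = 1000/(175/8) − 10 = 250/7 in (≈ 35.714 in)
Initial abstraction Ia = S/5 = (250/7)/5 = 50/7 ≈ 7.143 in
P − Ia = 13.510 − 7.143 = 4457/700 ≈ 6.367 in (> 0, runoff occurs)
Q = (4457/700)²/((4457/700) + 250/7) = (19864849/490000)/(29457/700) = 19864849/20619900 in ≈ 0.963 in

Q = 19864849/20619900 in ≈ 0.963 in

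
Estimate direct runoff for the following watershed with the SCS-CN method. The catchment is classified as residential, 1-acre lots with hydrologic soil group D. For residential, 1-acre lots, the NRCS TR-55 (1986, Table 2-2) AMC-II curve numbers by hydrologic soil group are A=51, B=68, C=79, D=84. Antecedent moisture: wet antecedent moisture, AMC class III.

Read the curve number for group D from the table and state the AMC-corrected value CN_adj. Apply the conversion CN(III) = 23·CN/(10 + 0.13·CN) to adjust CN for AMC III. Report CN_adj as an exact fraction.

CN_adj = 48300/523 ≈ 92.352

NRCS table: residential, 1-acre lots, soil group D → CN(II) = 84
Wet (AMC III): CN(III) = 23·84/(10 + 0.13·84) = 1932/(523/25) = 48300/523 ≈ 92.352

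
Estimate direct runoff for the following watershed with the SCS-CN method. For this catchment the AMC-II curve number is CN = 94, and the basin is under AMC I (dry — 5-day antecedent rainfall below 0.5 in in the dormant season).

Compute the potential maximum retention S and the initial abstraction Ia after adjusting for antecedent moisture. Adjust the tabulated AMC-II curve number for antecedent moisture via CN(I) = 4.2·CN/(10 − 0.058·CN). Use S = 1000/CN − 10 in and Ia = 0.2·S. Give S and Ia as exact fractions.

S = 500/329 in ≈ 1.520 in; Ia = 100/329 in ≈ 0.304 in

Dry (AMC I): CN(I) = 4.2·94/(10 − 0.058·94) = (1974/5)/(1137/250) = 32900/379 ≈ 86.807
Retention S: 1000/CN − 10 with CN=86.807 → S = 500/329 ≈ 1.520 in
Ia = 0.2·(500/329) = 100/329 in ≈ 0.304 in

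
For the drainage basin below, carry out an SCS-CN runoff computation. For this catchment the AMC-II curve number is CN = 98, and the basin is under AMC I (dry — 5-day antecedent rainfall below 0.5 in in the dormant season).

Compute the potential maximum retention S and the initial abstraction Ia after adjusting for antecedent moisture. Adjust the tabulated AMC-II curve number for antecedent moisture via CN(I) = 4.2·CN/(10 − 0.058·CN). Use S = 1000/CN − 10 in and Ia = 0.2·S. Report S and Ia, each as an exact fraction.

S = 500/1029 in ≈ 0.486 in; Ia = 100/1029 in ≈ 0.097 in

Dry (AMC I): CN(I) = 4.2·98/(10 − 0.058·98) = (2058/5)/(1079/250) = 102900/1079 ≈ 95.366
Max retention: S = 1000/(102900/1079) − 10 = 500/1029 in (≈ 0.486 in)
Initial abstraction Ia = S/5 = (500/1029)/5 = 100/1029 ≈ 0.097 in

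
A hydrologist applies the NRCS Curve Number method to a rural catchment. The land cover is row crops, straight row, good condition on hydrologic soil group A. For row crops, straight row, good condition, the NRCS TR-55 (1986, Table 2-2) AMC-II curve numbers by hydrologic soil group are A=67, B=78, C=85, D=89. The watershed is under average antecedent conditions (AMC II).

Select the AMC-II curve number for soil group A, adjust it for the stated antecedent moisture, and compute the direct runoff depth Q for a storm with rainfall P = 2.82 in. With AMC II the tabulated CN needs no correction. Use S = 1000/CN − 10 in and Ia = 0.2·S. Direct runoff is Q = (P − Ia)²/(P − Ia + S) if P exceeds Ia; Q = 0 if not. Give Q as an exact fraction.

Q = 12595203/25289150 in ≈ 0.498 in

NRCS table: row crops, straight row, good condition, soil group A → CN(II) = 67
AMC II — tabulated CN = 67 applies directly.
Retention S: 1000/CN − 10 with CN=67.000 → S = 330/67 ≈ 4.925 in
Ia = 0.2S: 0.2·4.925 = 0.985 in (exactly 66/67)
P − Ia = 2.820 − 0.985 = 6147/3350 ≈ 1.835 in (> 0, runoff occurs)
Q = (6147/3350)²/((6147/3350) + 330/67) = (37785609/11222500)/(22647/3350) = 12595203/25289150 in ≈ 0.498 in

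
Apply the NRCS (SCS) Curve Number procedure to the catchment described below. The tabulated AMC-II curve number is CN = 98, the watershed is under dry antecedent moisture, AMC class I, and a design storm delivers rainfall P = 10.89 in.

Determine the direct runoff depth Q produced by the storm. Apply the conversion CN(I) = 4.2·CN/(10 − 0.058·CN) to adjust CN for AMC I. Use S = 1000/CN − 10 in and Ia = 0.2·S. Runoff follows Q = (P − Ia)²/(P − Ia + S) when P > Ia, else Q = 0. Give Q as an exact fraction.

Q = 1233390157561/119423784900 in ≈ 10.328 in

CN(I) from CN(II)=98: (4.2·98)/(10 − 0.058·98) = 102900/1079 ≈ 95.366
Max retention: S = 1000/(102900/1079) − 10 = 500/1029 in (≈ 0.486 in)
Initial abstraction Ia = S/5 = (500/1029)/5 = 100/1029 ≈ 0.097 in
P − Ia = 10.890 − 0.097 = 1110581/102900 ≈ 10.793 in (> 0, runoff occurs)
Q = (1110581/102900)²/((1110581/102900) + 500/1029) = (1233390157561/10588410000)/(1160581/102900) = 1233390157561/119423784900 in ≈ 10.328 in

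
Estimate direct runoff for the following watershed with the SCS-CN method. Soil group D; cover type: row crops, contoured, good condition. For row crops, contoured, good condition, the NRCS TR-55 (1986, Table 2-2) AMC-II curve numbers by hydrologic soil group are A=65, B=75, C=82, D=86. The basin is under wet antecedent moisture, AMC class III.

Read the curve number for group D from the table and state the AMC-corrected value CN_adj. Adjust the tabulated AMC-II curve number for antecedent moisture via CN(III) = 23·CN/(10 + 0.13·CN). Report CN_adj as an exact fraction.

CN_adj = 98900/1059 ≈ 93.390

NRCS table: row crops, contoured, good condition, soil group D → CN(II) = 86
CN(III) from CN(II)=86: (23·86)/(10 + 0.13·86) = 98900/1059 ≈ 93.390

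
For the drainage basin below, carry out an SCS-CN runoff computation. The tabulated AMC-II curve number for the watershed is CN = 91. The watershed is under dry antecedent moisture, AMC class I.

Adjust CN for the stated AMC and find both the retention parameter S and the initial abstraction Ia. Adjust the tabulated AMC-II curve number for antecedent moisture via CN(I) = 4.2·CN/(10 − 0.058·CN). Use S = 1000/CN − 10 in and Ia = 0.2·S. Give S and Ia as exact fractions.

S = 1500/637 in ≈ 2.355 in; Ia = 300/637 in ≈ 0.471 in

Dry (AMC I): CN(I) = 4.2·91/(10 − 0.058·91) = (1911/5)/(2361/500) = 63700/787 ≈ 80.940
S = 1000/(63700/787) − 10 = 1500/637 in ≈ 2.355 in
Ia = 0.2S: 0.2·2.355 = 0.471 in (exactly 300/637)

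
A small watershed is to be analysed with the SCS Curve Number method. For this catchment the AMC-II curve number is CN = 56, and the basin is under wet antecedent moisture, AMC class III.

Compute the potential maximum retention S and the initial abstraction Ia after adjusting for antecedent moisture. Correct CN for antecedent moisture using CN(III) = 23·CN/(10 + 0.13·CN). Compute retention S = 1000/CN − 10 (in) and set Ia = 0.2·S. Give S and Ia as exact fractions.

CN(III) from CN(II)=56: (23·56)/(10 + 0.13·56) = 4025/54 ≈ 74.537
Retention S: 1000/CN − 10 with CN=74.537 → S = 550/161 ≈ 3.416 in
Initial abstraction Ia = S/5 = (550/161)/5 = 110/161 ≈ 0.683 in

S = 550/161 in ≈ 3.416 in; Ia = 110/161 in ≈ 0.683 in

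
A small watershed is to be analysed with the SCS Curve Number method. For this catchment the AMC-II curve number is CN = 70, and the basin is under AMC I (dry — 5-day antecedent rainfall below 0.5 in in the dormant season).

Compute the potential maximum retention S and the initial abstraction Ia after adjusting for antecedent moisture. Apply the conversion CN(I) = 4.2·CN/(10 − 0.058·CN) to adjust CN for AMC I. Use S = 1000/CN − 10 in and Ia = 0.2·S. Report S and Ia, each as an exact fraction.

Dry (AMC I): CN(I) = 4.2·70/(10 − 0.058·70) = 294/(297/50) = 4900/99 ≈ 49.495
Max retention: S = 1000/(4900/99) − 10 = 500/49 in (≈ 10.204 in)
Ia = 0.2S: 0.2·10.204 = 2.041 in (exactly 100/49)

S = 500/49 in ≈ 10.204 in; Ia = 100/49 in ≈ 2.041 in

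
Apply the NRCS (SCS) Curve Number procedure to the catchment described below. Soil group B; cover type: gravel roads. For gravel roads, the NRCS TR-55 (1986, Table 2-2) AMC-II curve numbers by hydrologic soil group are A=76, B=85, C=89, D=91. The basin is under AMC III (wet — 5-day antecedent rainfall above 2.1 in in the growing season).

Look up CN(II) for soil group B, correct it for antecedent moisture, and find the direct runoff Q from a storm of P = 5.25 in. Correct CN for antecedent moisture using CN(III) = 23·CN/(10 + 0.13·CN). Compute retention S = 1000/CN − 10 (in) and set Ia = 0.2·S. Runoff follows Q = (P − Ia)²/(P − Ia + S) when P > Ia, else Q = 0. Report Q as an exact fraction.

Q = 7059649/1593716 in ≈ 4.430 in

NRCS table: gravel roads, soil group B → CN(II) = 85
Adjust CN=85 to AMC III: 23·85/(10 + 0.13·85) → 1955 ÷ (421/20) = 39100/421 ≈ 92.874
S = 1000/(39100/421) − 10 = 300/391 in ≈ 0.767 in
Initial abstraction Ia = S/5 = (300/391)/5 = 60/391 ≈ 0.153 in
P − Ia = 5.250 − 0.153 = 7971/1564 ≈ 5.097 in (> 0, runoff occurs)
Runoff Q = (P−Ia)²/(P−Ia+S) = (5.097)²/(5.097+0.767) = 7059649/1593716 ≈ 4.430 in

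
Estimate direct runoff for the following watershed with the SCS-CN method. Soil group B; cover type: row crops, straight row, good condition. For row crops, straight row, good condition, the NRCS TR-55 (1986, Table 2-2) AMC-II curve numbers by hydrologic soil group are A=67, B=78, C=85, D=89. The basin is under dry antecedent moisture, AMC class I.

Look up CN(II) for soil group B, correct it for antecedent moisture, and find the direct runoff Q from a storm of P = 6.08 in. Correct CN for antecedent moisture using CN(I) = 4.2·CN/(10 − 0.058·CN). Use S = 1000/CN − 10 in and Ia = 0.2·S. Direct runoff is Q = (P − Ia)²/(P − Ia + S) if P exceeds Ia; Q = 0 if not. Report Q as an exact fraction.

Q = 1175834018/600142725 in ≈ 1.959 in

NRCS table: row crops, straight row, good condition, soil group B → CN(II) = 78
Adjust CN=78 to AMC I: 4.2·78/(10 − 0.058·78) → (1638/5) ÷ (1369/250) = 81900/1369 ≈ 59.825
S = 1000/(81900/1369) − 10 = 5500/819 in ≈ 6.716 in
Initial abstraction Ia = S/5 = (5500/819)/5 = 1100/819 ≈ 1.343 in
P − Ia = 6.080 − 1.343 = 96988/20475 ≈ 4.737 in (> 0, runoff occurs)
Q: (96988/20475)² ÷ (234488/20475) = 1175834018/600142725 in (≈ 1.959 in)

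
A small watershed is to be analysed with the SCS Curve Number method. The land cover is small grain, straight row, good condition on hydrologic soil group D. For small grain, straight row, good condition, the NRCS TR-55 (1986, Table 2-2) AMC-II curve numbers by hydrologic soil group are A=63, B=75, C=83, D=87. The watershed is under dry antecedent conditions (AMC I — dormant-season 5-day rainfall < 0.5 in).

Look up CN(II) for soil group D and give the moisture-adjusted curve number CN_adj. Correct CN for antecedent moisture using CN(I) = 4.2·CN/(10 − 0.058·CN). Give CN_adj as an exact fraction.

CN_adj = 182700/2477 ≈ 73.759

NRCS table: small grain, straight row, good condition, soil group D → CN(II) = 87
CN(I) from CN(II)=87: (4.2·87)/(10 − 0.058·87) = 182700/2477 ≈ 73.759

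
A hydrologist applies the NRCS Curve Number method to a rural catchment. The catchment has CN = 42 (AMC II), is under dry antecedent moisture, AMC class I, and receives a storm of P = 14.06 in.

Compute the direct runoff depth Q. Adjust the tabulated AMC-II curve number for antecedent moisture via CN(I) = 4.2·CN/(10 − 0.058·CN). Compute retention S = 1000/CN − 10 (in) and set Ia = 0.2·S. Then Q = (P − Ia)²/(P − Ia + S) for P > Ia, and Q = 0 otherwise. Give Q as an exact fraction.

Q = 27232590529/19625007150 in ≈ 1.388 in

CN(I) from CN(II)=42: (4.2·42)/(10 − 0.058·42) = 44100/1891 ≈ 23.321
Max retention: S = 1000/(44100/1891) − 10 = 14500/441 in (≈ 32.880 in)
Ia = 0.2·(14500/441) = 2900/441 in ≈ 6.576 in
Since P=14.060 > Ia=6.576: effective rainfall P−Ia = 165023/22050 in
Runoff Q = (P−Ia)²/(P−Ia+S) = (7.484)²/(7.484+32.880) = 27232590529/19625007150 ≈ 1.388 in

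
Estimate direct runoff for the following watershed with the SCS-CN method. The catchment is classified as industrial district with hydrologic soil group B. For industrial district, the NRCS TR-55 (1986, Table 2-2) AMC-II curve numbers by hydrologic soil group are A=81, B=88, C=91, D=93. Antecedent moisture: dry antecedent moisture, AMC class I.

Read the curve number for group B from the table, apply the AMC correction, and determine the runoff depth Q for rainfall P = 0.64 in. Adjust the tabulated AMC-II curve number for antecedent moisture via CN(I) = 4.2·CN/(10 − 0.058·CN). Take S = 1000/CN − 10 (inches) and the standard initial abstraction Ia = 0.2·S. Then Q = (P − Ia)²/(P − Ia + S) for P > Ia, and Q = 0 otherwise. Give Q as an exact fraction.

Q = 0 in ≈ 0.000 in

NRCS table: industrial district, soil group B → CN(II) = 88
CN(I) from CN(II)=88: (4.2·88)/(10 − 0.058·88) = 3850/51 ≈ 75.490
Retention S: 1000/CN − 10 with CN=75.490 → S = 250/77 ≈ 3.247 in
Ia = 0.2S: 0.2·3.247 = 0.649 in (exactly 50/77)
P = 0.640 ≤ Ia = 0.649 in: entire storm abstracted, Q = 0.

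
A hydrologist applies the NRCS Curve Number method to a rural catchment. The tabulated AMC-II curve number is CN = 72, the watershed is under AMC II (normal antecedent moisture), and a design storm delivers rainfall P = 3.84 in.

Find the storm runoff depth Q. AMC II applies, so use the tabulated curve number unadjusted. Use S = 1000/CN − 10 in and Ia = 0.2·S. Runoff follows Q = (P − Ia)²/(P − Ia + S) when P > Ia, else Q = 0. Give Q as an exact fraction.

Average conditions: CN = 72 (no AMC adjustment).
S = 1000/72 − 10 = 35/9 in ≈ 3.889 in
Ia = 0.2·(35/9) = 7/9 in ≈ 0.778 in
P − Ia = 3.840 − 0.778 = 689/225 ≈ 3.062 in (> 0, runoff occurs)
Q: (689/225)² ÷ (1564/225) = 474721/351900 in (≈ 1.349 in)

Q = 474721/351900 in ≈ 1.349 in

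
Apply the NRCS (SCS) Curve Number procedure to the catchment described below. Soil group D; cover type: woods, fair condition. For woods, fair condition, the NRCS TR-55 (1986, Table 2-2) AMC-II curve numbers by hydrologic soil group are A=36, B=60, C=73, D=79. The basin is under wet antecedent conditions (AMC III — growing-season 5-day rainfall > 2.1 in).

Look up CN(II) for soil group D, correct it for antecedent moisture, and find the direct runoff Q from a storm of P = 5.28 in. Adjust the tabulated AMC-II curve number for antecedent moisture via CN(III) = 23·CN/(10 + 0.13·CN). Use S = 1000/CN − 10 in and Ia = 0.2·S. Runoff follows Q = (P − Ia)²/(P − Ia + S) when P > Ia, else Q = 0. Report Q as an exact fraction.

Q = 1461074176/355632325 in ≈ 4.108 in

NRCS table: woods, fair condition, soil group D → CN(II) = 79
Wet (AMC III): CN(III) = 23·79/(10 + 0.13·79) = 1817/(2027/100) = 181700/2027 ≈ 89.640
Max retention: S = 1000/(181700/2027) − 10 = 2100/1817 in (≈ 1.156 in)
Ia = 0.2S: 0.2·1.156 = 0.231 in (exactly 420/1817)
P − Ia = 5.280 − 0.231 = 229344/45425 ≈ 5.049 in (> 0, runoff occurs)
Q: (229344/45425)² ÷ (281844/45425) = 1461074176/355632325 in (≈ 4.108 in)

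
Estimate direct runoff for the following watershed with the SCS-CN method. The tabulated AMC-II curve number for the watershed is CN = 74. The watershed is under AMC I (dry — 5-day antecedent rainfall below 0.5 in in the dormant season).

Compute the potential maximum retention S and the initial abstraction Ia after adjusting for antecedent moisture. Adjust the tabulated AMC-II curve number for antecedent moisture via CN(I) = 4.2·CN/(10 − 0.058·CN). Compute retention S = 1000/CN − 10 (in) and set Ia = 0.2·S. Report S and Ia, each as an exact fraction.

Adjust CN=74 to AMC I: 4.2·74/(10 − 0.058·74) → (1554/5) ÷ (1427/250) = 77700/1427 ≈ 54.450
S = 1000/(77700/1427) − 10 = 6500/777 in ≈ 8.366 in
Ia = 0.2·(6500/777) = 1300/777 in ≈ 1.673 in

S = 6500/777 in ≈ 8.366 in; Ia = 1300/777 in ≈ 1.673 in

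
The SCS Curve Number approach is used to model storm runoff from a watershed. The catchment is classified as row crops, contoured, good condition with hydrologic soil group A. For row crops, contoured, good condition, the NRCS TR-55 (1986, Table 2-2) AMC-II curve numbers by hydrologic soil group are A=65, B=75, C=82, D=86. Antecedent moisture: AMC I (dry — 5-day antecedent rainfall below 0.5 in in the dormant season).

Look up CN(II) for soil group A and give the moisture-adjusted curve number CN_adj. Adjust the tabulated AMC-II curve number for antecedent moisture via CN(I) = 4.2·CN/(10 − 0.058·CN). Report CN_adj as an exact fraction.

CN_adj = 3900/89 ≈ 43.820

NRCS table: row crops, contoured, good condition, soil group A → CN(II) = 65
CN(I) from CN(II)=65: (4.2·65)/(10 − 0.058·65) = 3900/89 ≈ 43.820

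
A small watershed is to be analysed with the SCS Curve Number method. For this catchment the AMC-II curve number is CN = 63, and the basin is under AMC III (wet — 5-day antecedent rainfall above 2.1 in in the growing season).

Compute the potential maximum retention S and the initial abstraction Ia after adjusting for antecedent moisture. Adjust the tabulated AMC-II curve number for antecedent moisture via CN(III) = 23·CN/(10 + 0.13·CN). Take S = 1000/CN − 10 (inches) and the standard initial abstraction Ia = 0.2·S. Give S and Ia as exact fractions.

Wet (AMC III): CN(III) = 23·63/(10 + 0.13·63) = 1449/(1819/100) = 144900/1819 ≈ 79.659
S = 1000/(144900/1819) − 10 = 3700/1449 in ≈ 2.553 in
Ia = 0.2S: 0.2·2.553 = 0.511 in (exactly 740/1449)

S = 3700/1449 in ≈ 2.553 in; Ia = 740/1449 in ≈ 0.511 in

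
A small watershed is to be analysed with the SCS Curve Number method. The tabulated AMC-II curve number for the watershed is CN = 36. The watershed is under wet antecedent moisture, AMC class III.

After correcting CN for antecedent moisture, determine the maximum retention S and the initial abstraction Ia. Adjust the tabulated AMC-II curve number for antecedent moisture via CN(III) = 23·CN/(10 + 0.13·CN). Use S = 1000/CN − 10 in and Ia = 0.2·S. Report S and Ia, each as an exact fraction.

Wet (AMC III): CN(III) = 23·36/(10 + 0.13·36) = 828/(367/25) = 20700/367 ≈ 56.403
Retention S: 1000/CN − 10 with CN=56.403 → S = 1600/207 ≈ 7.729 in
Initial abstraction Ia = S/5 = (1600/207)/5 = 320/207 ≈ 1.546 in

S = 1600/207 in ≈ 7.729 in; Ia = 320/207 in ≈ 1.546 in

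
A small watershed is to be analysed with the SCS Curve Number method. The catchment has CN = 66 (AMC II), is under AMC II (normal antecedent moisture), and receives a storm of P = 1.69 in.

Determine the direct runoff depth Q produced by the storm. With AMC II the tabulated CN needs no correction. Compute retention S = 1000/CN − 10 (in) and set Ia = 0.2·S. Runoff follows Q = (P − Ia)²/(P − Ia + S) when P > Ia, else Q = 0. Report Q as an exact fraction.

Average conditions: CN = 66 (no AMC adjustment).
Retention S: 1000/CN − 10 with CN=66.000 → S = 170/33 ≈ 5.152 in
Ia = 0.2·(170/33) = 34/33 in ≈ 1.030 in
Since P=1.690 > Ia=1.030: effective rainfall P−Ia = 2177/3300 in
Q = (2177/3300)²/((2177/3300) + 170/33) = (4739329/10890000)/(19177/3300) = 4739329/63284100 in ≈ 0.075 in

Q = 4739329/63284100 in ≈ 0.075 in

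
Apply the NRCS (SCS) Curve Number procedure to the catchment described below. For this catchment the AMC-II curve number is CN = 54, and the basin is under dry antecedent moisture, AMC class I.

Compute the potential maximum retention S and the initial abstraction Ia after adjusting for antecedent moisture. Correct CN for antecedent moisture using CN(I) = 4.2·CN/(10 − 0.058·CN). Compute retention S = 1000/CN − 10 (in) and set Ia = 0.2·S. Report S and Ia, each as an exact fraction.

S = 11500/567 in ≈ 20.282 in; Ia = 2300/567 in ≈ 4.056 in

Adjust CN=54 to AMC I: 4.2·54/(10 − 0.058·54) → (1134/5) ÷ (1717/250) = 56700/1717 ≈ 33.023
Retention S: 1000/CN − 10 with CN=33.023 → S = 11500/567 ≈ 20.282 in
Ia = 0.2·(11500/567) = 2300/567 in ≈ 4.056 in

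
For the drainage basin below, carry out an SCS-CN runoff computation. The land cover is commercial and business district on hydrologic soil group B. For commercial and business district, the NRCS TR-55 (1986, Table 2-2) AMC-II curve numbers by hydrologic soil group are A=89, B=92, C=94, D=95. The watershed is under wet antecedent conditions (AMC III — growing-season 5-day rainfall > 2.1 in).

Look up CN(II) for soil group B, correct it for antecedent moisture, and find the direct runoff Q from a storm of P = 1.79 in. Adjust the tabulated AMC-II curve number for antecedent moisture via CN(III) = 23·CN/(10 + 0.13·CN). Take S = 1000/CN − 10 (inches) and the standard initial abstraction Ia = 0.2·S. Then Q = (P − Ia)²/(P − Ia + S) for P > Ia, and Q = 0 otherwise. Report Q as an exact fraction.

Q = 8224857481/5855553900 in ≈ 1.405 in

NRCS table: commercial and business district, soil group B → CN(II) = 92
Adjust CN=92 to AMC III: 23·92/(10 + 0.13·92) → 2116 ÷ (549/25) = 52900/549 ≈ 96.357
Max retention: S = 1000/(52900/549) − 10 = 200/529 in (≈ 0.378 in)
Initial abstraction Ia = S/5 = (200/529)/5 = 40/529 ≈ 0.076 in
Excess rainfall: 1.790 − 0.076 = 1.714 in; P > Ia so Q > 0
Q: (90691/52900)² ÷ (110691/52900) = 8224857481/5855553900 in (≈ 1.405 in)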